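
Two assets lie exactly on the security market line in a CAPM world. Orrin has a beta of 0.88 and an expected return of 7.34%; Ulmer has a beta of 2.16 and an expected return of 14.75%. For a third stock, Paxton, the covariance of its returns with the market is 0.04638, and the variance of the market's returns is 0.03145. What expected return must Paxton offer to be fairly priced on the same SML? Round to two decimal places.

10.78%

MRP = (14.75% − 7.34%) / (2.16 − 0.88) = 5.7891%
R_f = 7.34% − 0.88 × 5.7891% = 2.2456%
β_Paxton = Cov / Var(R_m) = 0.04638 / 0.03145 = 1.4747
E(R_Paxton) = R_f + β × MRP = 2.2456% + 1.4747 × 5.7891% = 10.78%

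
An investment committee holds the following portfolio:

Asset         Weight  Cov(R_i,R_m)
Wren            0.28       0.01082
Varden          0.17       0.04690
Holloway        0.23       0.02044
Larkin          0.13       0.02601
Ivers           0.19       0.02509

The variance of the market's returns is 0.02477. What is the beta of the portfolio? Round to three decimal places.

0.963

β_Wren = 0.01082 / 0.02477 = 0.4368
β_Varden = 0.04690 / 0.02477 = 1.8934
β_Holloway = 0.02044 / 0.02477 = 0.8252
β_Larkin = 0.02601 / 0.02477 = 1.0501
β_Ivers = 0.02509 / 0.02477 = 1.0129
β_P = Σ w_i β_i = 0.28×0.4368 + 0.17×1.8934 + 0.23×0.8252 + 0.13×1.0501 + 0.19×1.0129 = 0.9629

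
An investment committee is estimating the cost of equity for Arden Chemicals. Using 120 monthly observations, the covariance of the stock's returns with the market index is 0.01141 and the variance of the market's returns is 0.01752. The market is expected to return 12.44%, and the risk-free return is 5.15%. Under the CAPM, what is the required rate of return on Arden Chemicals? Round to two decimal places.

β = Cov(R_i, R_m) / Var(R_m) = 0.01141 / 0.01752 = 0.6513
MRP = 12.44% − 5.15% = 7.29%
E(R) = R_f + β × MRP = 5.15% + 0.6513 × 7.29% = 9.90%

9.90%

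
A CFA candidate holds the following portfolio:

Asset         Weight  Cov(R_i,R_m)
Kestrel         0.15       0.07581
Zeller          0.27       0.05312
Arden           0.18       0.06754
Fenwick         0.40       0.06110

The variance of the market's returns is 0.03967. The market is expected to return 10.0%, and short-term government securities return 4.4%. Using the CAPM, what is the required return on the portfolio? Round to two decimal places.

13.20%

β_Kestrel = 0.07581 / 0.03967 = 1.9110
β_Zeller = 0.05312 / 0.03967 = 1.3390
β_Arden = 0.06754 / 0.03967 = 1.7025
β_Fenwick = 0.06110 / 0.03967 = 1.5402
β_P = Σ w_i β_i = 0.15×1.9110 + 0.27×1.3390 + 0.18×1.7025 + 0.40×1.5402 = 1.5707
MRP = 10.0% − 4.4% = 5.60%
E(R_P) = R_f + β_P × MRP = 4.4% + 1.5707 × 5.6% = 13.20%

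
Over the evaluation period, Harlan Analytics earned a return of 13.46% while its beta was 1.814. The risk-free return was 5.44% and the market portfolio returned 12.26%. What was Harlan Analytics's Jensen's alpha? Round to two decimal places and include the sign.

Market excess return = 12.26% − 5.44% = 6.82%
CAPM benchmark = R_f + β(R_m − R_f) = 5.44% + 1.814 × 6.82% = 17.81148%
α = actual − benchmark = 13.46% − 17.81148% = -4.35%

-4.35%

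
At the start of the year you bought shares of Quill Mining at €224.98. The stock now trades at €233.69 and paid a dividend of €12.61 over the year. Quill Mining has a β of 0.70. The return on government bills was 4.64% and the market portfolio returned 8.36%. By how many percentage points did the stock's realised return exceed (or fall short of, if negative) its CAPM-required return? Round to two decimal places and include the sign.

Realised HPR = (P1 + D1 − P0) / P0 = (233.69 + 12.61 − 224.98) / 224.98 = 21.32 / 224.98 = 9.4764%
MRP = 8.36% − 4.64% = 3.72%
CAPM required = R_f + β·MRP = 4.64% + 0.70 × 3.72% = 7.2440%
α = realised − required = 9.4764% − 7.2440% = +2.23%

+2.23%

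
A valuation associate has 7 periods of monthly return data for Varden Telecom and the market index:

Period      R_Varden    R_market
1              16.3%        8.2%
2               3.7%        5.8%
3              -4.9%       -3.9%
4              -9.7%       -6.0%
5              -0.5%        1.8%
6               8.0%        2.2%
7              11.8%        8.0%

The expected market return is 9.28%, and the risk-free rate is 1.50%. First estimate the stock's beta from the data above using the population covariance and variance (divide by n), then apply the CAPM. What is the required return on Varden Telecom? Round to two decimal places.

13.42%

Mean R_i = (16.3 + 3.7 − 4.9 − 9.7 − 0.5 + 8.0 + 11.8) / 7 = 3.5286%
Mean R_m = (8.2 + 5.8 − 3.9 − 6.0 + 1.8 + 2.2 + 8.0) / 7 = 2.3000%
Σ(R_i − R̄_i)(R_m − R̄_m) = 286.7200  ⇒  Cov = 286.7200 / 7 = 40.9600
Σ(R_m − R̄_m)² = 187.1400  ⇒  Var(R_m) = 187.1400 / 7 = 26.7343
β = Cov / Var(R_m) = 40.9600 / 26.7343 = 1.5321
MRP = 9.28% − 1.50% = 7.78%
E(R) = R_f + β × MRP = 1.50% + 1.5321 × 7.78% = 13.42%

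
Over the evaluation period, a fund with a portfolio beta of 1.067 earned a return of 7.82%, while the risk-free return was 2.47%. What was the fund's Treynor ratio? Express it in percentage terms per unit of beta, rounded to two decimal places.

Treynor = (R_P − R_f) / β_P = (7.82% − 2.47%) / 1.0670 = 5.35% / 1.0670 = 5.01%

5.01%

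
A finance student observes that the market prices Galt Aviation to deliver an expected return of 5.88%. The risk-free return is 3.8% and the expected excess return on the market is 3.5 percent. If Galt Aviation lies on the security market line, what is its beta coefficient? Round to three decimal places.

β = (E(R) − R_f) / MRP = (5.88% − 3.8%) / 3.5% = 2.08% / 3.5% = 0.594

0.594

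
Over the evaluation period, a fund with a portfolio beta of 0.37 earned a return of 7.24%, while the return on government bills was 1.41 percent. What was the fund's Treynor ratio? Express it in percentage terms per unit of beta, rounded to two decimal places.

Treynor = (R_P − R_f) / β_P = (7.24% − 1.41%) / 0.3700 = 5.83% / 0.3700 = 15.76%

15.76%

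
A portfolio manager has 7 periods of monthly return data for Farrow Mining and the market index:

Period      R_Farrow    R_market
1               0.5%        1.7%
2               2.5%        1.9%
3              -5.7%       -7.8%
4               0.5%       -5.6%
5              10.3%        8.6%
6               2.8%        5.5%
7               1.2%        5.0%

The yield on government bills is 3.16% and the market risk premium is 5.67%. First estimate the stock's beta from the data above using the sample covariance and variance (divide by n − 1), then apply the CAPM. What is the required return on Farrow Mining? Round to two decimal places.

Mean R_i = (0.5 + 2.5 − 5.7 + 0.5 + 10.3 + 2.8 + 1.2) / 7 = 1.7286%
Mean R_m = (1.7 + 1.9 − 7.8 − 5.6 + 8.6 + 5.5 + 5.0) / 7 = 1.3286%
Σ(R_i − R̄_i)(R_m − R̄_m) = 141.1643  ⇒  Cov = 141.1643 / 6 = 23.5274
Σ(R_m − R̄_m)² = 215.5543  ⇒  Var(R_m) = 215.5543 / 6 = 35.9257
β = Cov / Var(R_m) = 23.5274 / 35.9257 = 0.6549
E(R) = R_f + β × MRP = 3.16% + 0.6549 × 5.67% = 6.87%

6.87%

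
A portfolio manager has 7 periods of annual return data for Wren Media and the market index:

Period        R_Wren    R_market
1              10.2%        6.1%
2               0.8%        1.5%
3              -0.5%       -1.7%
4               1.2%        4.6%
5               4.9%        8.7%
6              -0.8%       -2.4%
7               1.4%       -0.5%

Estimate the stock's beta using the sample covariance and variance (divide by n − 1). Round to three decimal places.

Mean R_i = (10.2 + 0.8 − 0.5 + 1.2 + 4.9 − 0.8 + 1.4) / 7 = 2.4571%
Mean R_m = (6.1 + 1.5 − 1.7 + 4.6 + 8.7 − 2.4 − 0.5) / 7 = 2.3286%
Σ(R_i − R̄_i)(R_m − R̄_m) = 73.5886  ⇒  Cov = 73.5886 / 6 = 12.2648
Σ(R_m − R̄_m)² = 107.2543  ⇒  Var(R_m) = 107.2543 / 6 = 17.8757
β = Cov / Var(R_m) = 12.2648 / 17.8757 = 0.6861

0.686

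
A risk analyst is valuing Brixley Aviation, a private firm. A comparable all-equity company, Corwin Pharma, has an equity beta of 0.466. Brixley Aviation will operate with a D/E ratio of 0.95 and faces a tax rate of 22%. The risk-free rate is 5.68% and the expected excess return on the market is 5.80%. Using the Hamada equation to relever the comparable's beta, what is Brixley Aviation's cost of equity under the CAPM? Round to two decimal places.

10.39%

β_L = β_U × [1 + (1 − t)(D/E)] = 0.466 × [1 + (1 − 0.22) × 0.95]
    = 0.466 × [1 + 0.78 × 0.95] = 0.466 × 1.7410 = 0.8113
E(R) = R_f + β_L × MRP = 5.68% + 0.8113 × 5.80% = 10.39%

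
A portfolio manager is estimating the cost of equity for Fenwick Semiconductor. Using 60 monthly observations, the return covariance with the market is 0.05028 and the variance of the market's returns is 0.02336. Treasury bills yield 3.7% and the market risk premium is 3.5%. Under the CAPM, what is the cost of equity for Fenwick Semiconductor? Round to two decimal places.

11.23%

β = Cov(R_i, R_m) / Var(R_m) = 0.05028 / 0.02336 = 2.1524
E(R) = R_f + β × MRP = 3.7% + 2.1524 × 3.5% = 11.23%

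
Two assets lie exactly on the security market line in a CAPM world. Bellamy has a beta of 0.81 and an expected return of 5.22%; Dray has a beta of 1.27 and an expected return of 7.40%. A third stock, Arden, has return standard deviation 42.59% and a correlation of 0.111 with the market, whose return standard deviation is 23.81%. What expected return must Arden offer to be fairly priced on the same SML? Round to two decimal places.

MRP = (7.40% − 5.22%) / (1.27 − 0.81) = 4.7391%
R_f = 5.22% − 0.81 × 4.7391% = 1.3813%
β_Arden = ρ·σ_i/σ_m = 0.111 × 42.59 / 23.81 = 0.1986
E(R_Arden) = R_f + β × MRP = 1.3813% + 0.1986 × 4.7391% = 2.32%

2.32%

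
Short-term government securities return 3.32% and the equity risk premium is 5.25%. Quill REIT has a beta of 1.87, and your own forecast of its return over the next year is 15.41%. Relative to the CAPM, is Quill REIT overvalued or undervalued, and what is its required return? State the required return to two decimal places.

Undervalued; required return 13.14%

Required return = R_f + β·MRP = 3.32% + 1.87 × 5.25% = 13.14%
Forecast 15.41% > required 13.14% → the stock plots above the SML → undervalued.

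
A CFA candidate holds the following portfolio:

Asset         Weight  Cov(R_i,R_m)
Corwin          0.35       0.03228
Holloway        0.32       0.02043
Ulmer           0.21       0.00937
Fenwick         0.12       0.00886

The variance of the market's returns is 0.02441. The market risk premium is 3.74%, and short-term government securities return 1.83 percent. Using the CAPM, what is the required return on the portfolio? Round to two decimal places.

β_Corwin = 0.03228 / 0.02441 = 1.3224
β_Holloway = 0.02043 / 0.02441 = 0.8370
β_Ulmer = 0.00937 / 0.02441 = 0.3839
β_Fenwick = 0.00886 / 0.02441 = 0.3630
β_P = Σ w_i β_i = 0.35×1.3224 + 0.32×0.8370 + 0.21×0.3839 + 0.12×0.3630 = 0.8549
E(R_P) = R_f + β_P × MRP = 1.83% + 0.8549 × 3.74% = 5.03%

5.03%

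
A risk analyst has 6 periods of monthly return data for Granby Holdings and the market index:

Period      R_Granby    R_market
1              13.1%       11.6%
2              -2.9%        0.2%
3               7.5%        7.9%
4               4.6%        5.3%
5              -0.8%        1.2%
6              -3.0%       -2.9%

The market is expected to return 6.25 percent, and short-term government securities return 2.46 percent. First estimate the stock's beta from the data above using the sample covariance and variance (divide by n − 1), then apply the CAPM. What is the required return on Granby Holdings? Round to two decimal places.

6.94%

Mean R_i = (13.1 − 2.9 + 7.5 + 4.6 − 0.8 − 3.0) / 6 = 3.0833%
Mean R_m = (11.6 + 0.2 + 7.9 + 5.3 + 1.2 − 2.9) / 6 = 3.8833%
Σ(R_i − R̄_i)(R_m − R̄_m) = 170.9083  ⇒  Cov = 170.9083 / 5 = 34.1817
Σ(R_m − R̄_m)² = 144.4683  ⇒  Var(R_m) = 144.4683 / 5 = 28.8937
β = Cov / Var(R_m) = 34.1817 / 28.8937 = 1.1830
MRP = 6.25% − 2.46% = 3.79%
E(R) = R_f + β × MRP = 2.46% + 1.1830 × 3.79% = 6.94%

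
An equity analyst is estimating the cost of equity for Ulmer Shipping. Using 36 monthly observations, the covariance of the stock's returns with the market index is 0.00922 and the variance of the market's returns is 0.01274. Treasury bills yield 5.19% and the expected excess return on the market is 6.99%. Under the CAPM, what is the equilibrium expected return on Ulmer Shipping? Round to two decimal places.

β = Cov(R_i, R_m) / Var(R_m) = 0.00922 / 0.01274 = 0.7237
E(R) = R_f + β × MRP = 5.19% + 0.7237 × 6.99% = 10.25%

10.25%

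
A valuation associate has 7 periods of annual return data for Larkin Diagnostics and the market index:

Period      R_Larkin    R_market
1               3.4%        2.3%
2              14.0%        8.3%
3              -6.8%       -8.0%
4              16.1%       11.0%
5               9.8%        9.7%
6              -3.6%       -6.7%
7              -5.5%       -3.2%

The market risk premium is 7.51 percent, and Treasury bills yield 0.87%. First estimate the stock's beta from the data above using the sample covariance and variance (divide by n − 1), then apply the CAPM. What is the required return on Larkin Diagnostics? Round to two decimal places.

Mean R_i = (3.4 + 14.0 − 6.8 + 16.1 + 9.8 − 3.6 − 5.5) / 7 = 3.9143%
Mean R_m = (2.3 + 8.3 − 8.0 + 11.0 + 9.7 − 6.7 − 3.2) / 7 = 1.9143%
Σ(R_i − R̄_i)(R_m − R̄_m) = 439.8486  ⇒  Cov = 439.8486 / 6 = 73.3081
Σ(R_m − R̄_m)² = 382.7486  ⇒  Var(R_m) = 382.7486 / 6 = 63.7914
β = Cov / Var(R_m) = 73.3081 / 63.7914 = 1.1492
E(R) = R_f + β × MRP = 0.87% + 1.1492 × 7.51% = 9.50%

9.50%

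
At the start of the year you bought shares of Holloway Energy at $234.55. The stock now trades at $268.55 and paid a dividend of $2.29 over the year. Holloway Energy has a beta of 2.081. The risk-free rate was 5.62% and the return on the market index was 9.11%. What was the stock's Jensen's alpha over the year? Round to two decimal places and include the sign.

+2.59%

Realised HPR = (P1 + D1 − P0) / P0 = (268.55 + 2.29 − 234.55) / 234.55 = 36.29 / 234.55 = 15.4722%
MRP = 9.11% − 5.62% = 3.49%
CAPM required = R_f + β·MRP = 5.62% + 2.081 × 3.49% = 12.88269%
α = realised − required = 15.4722% − 12.88269% = +2.59%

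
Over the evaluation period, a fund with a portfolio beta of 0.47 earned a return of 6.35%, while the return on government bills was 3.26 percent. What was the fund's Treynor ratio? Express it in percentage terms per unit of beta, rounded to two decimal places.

6.57%

Treynor = (R_P − R_f) / β_P = (6.35% − 3.26%) / 0.4700 = 3.09% / 0.4700 = 6.57%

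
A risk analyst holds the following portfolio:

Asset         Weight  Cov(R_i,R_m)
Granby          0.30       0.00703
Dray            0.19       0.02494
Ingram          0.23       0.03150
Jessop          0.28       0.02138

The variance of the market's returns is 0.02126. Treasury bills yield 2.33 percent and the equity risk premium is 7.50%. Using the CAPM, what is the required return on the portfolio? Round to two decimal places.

β_Granby = 0.00703 / 0.02126 = 0.3307
β_Dray = 0.02494 / 0.02126 = 1.1731
β_Ingram = 0.03150 / 0.02126 = 1.4817
β_Jessop = 0.02138 / 0.02126 = 1.0056
β_P = Σ w_i β_i = 0.30×0.3307 + 0.19×1.1731 + 0.23×1.4817 + 0.28×1.0056 = 0.9445
E(R_P) = R_f + β_P × MRP = 2.33% + 0.9445 × 7.50% = 9.41%

9.41%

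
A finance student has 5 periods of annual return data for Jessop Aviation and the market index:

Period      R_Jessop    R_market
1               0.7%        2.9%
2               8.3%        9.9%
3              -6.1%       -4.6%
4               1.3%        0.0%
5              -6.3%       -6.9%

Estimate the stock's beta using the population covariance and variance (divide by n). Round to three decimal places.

0.894

Mean R_i = (0.7 + 8.3 − 6.1 + 1.3 − 6.3) / 5 = -0.4200%
Mean R_m = (2.9 + 9.9 − 4.6 + 0.0 − 6.9) / 5 = 0.2600%
Σ(R_i − R̄_i)(R_m − R̄_m) = 156.2760  ⇒  Cov = 156.2760 / 5 = 31.2552
Σ(R_m − R̄_m)² = 174.8520  ⇒  Var(R_m) = 174.8520 / 5 = 34.9704
β = Cov / Var(R_m) = 31.2552 / 34.9704 = 0.8938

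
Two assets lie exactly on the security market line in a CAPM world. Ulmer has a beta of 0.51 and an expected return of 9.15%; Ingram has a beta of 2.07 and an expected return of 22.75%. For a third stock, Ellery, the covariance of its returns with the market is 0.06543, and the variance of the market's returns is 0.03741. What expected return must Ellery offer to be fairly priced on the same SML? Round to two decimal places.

MRP = (22.75% − 9.15%) / (2.07 − 0.51) = 8.7179%
R_f = 9.15% − 0.51 × 8.7179% = 4.7039%
β_Ellery = Cov / Var(R_m) = 0.06543 / 0.03741 = 1.7490
E(R_Ellery) = R_f + β × MRP = 4.7039% + 1.7490 × 8.7179% = 19.95%

19.95%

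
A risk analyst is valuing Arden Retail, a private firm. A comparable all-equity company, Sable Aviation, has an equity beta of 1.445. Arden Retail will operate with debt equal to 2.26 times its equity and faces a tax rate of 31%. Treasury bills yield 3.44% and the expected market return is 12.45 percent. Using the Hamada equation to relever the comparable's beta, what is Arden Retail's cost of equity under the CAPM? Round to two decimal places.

β_L = β_U × [1 + (1 − t)(D/E)] = 1.445 × [1 + (1 − 0.31) × 2.26]
    = 1.445 × [1 + 0.69 × 2.26] = 1.445 × 2.5594 = 3.6983
MRP = 12.45% − 3.44% = 9.01%
E(R) = R_f + β_L × MRP = 3.44% + 3.6983 × 9.01% = 36.76%

36.76%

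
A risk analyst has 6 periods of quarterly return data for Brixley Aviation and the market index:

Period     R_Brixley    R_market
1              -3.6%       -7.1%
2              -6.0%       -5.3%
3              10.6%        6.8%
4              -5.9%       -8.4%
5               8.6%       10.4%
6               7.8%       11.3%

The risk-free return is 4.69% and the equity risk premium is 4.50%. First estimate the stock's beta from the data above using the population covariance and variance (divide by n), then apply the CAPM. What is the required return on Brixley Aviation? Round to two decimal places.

Mean R_i = (-3.6 − 6.0 + 10.6 − 5.9 + 8.6 + 7.8) / 6 = 1.9167%
Mean R_m = (-7.1 − 5.3 + 6.8 − 8.4 + 10.4 + 11.3) / 6 = 1.2833%
Σ(R_i − R̄_i)(R_m − R̄_m) = 341.8217  ⇒  Cov = 341.8217 / 6 = 56.9703
Σ(R_m − R̄_m)² = 421.2683  ⇒  Var(R_m) = 421.2683 / 6 = 70.2114
β = Cov / Var(R_m) = 56.9703 / 70.2114 = 0.8114
E(R) = R_f + β × MRP = 4.69% + 0.8114 × 4.50% = 8.34%

8.34%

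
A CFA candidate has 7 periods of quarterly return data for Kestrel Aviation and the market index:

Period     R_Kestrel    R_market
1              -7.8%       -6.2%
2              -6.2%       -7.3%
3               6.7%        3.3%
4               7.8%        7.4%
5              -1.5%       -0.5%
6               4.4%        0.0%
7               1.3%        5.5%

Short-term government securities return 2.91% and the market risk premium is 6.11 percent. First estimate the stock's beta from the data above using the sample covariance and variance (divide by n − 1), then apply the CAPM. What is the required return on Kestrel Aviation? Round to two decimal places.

8.78%

Mean R_i = (-7.8 − 6.2 + 6.7 + 7.8 − 1.5 + 4.4 + 1.3) / 7 = 0.6714%
Mean R_m = (-6.2 − 7.3 + 3.3 + 7.4 − 0.5 + 0.0 + 5.5) / 7 = 0.3143%
Σ(R_i − R̄_i)(R_m − R̄_m) = 179.8729  ⇒  Cov = 179.8729 / 6 = 29.9788
Σ(R_m − R̄_m)² = 187.1886  ⇒  Var(R_m) = 187.1886 / 6 = 31.1981
β = Cov / Var(R_m) = 29.9788 / 31.1981 = 0.9609
E(R) = R_f + β × MRP = 2.91% + 0.9609 × 6.11% = 8.78%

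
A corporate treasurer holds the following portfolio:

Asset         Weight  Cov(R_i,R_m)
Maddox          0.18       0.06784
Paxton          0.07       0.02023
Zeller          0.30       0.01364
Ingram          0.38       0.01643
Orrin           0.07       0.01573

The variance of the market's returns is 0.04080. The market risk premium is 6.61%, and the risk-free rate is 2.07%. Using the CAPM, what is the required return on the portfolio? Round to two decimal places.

β_Maddox = 0.06784 / 0.04080 = 1.6627
β_Paxton = 0.02023 / 0.04080 = 0.4958
β_Zeller = 0.01364 / 0.04080 = 0.3343
β_Ingram = 0.01643 / 0.04080 = 0.4027
β_Orrin = 0.01573 / 0.04080 = 0.3855
β_P = Σ w_i β_i = 0.18×1.6627 + 0.07×0.4958 + 0.30×0.3343 + 0.38×0.4027 + 0.07×0.3855 = 0.6143
E(R_P) = R_f + β_P × MRP = 2.07% + 0.6143 × 6.61% = 6.13%

6.13%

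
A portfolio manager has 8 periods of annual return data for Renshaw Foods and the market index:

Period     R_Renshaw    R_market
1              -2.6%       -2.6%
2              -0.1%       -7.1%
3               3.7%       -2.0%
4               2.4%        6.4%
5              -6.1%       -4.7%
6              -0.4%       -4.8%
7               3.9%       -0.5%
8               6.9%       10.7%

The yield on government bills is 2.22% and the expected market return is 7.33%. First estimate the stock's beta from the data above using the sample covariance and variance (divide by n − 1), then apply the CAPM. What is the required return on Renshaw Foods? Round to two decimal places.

4.63%

Mean R_i = (-2.6 − 0.1 + 3.7 + 2.4 − 6.1 − 0.4 + 3.9 + 6.9) / 8 = 0.9625%
Mean R_m = (-2.6 − 7.1 − 2.0 + 6.4 − 4.7 − 4.8 − 0.5 + 10.7) / 8 = -0.5750%
Σ(R_i − R̄_i)(R_m − R̄_m) = 122.3275  ⇒  Cov = 122.3275 / 7 = 17.4754
Σ(R_m − R̄_m)² = 259.3550  ⇒  Var(R_m) = 259.3550 / 7 = 37.0507
β = Cov / Var(R_m) = 17.4754 / 37.0507 = 0.4717
MRP = 7.33% − 2.22% = 5.11%
E(R) = R_f + β × MRP = 2.22% + 0.4717 × 5.11% = 4.63%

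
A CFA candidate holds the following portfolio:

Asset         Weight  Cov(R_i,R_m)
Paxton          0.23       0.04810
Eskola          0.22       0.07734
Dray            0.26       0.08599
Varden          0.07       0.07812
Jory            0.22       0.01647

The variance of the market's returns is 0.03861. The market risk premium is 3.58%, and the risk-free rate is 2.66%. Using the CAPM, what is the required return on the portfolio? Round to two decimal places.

β_Paxton = 0.04810 / 0.03861 = 1.2458
β_Eskola = 0.07734 / 0.03861 = 2.0031
β_Dray = 0.08599 / 0.03861 = 2.2271
β_Varden = 0.07812 / 0.03861 = 2.0233
β_Jory = 0.01647 / 0.03861 = 0.4266
β_P = Σ w_i β_i = 0.23×1.2458 + 0.22×2.0031 + 0.26×2.2271 + 0.07×2.0233 + 0.22×0.4266 = 1.5417
E(R_P) = R_f + β_P × MRP = 2.66% + 1.5417 × 3.58% = 8.18%

8.18%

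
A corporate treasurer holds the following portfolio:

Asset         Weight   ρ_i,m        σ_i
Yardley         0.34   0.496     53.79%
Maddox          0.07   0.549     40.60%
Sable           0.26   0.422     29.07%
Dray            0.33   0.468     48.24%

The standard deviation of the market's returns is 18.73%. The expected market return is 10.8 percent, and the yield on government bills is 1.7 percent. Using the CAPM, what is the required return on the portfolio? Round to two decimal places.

β_Yardley = 0.496 × 53.79% / 18.73% = 1.4244
β_Maddox = 0.549 × 40.60% / 18.73% = 1.1900
β_Sable = 0.422 × 29.07% / 18.73% = 0.6550
β_Dray = 0.468 × 48.24% / 18.73% = 1.2054
β_P = Σ w_i β_i = 0.34×1.4244 + 0.07×1.1900 + 0.26×0.6550 + 0.33×1.2054 = 1.1357
MRP = 10.8% − 1.7% = 9.10%
E(R_P) = R_f + β_P × MRP = 1.7% + 1.1357 × 9.1% = 12.03%

12.03%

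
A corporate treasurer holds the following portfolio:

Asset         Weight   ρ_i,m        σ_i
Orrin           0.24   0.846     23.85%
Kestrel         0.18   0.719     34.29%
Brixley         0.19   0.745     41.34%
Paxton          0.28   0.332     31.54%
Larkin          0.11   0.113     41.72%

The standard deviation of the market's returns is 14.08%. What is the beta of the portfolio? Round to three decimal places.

1.320

β_Orrin = 0.846 × 23.85% / 14.08% = 1.4330
β_Kestrel = 0.719 × 34.29% / 14.08% = 1.7510
β_Brixley = 0.745 × 41.34% / 14.08% = 2.1874
β_Paxton = 0.332 × 31.54% / 14.08% = 0.7437
β_Larkin = 0.113 × 41.72% / 14.08% = 0.3348
β_P = Σ w_i β_i = 0.24×1.4330 + 0.18×1.7510 + 0.19×2.1874 + 0.28×0.7437 + 0.11×0.3348 = 1.3198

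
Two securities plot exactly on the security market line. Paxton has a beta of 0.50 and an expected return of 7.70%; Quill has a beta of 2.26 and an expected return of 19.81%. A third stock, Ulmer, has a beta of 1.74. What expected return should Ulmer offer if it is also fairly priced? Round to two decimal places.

16.23%

MRP (SML slope) = (19.81% − 7.70%) / (2.26 − 0.50) = 12.11% / 1.76 = 6.8807%
R_f (intercept) = 7.70% − 0.50 × 6.8807% = 4.2597%
E(R_Ulmer) = R_f + β × MRP = 4.2597% + 1.74 × 6.8807% = 16.23%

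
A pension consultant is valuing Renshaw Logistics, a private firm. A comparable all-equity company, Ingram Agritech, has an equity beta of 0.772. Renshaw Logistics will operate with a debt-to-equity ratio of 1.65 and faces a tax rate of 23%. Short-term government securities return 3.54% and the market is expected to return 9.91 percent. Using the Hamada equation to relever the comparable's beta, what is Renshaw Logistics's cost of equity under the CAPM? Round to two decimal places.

14.71%

β_L = β_U × [1 + (1 − t)(D/E)] = 0.772 × [1 + (1 − 0.23) × 1.65]
    = 0.772 × [1 + 0.77 × 1.65] = 0.772 × 2.2705 = 1.7528
MRP = 9.91% − 3.54% = 6.37%
E(R) = R_f + β_L × MRP = 3.54% + 1.7528 × 6.37% = 14.71%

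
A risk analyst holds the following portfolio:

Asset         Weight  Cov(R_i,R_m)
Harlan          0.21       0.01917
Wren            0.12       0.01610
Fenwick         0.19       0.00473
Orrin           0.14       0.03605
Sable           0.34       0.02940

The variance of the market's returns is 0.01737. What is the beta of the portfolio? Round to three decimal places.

1.261

β_Harlan = 0.01917 / 0.01737 = 1.1036
β_Wren = 0.01610 / 0.01737 = 0.9269
β_Fenwick = 0.00473 / 0.01737 = 0.2723
β_Orrin = 0.03605 / 0.01737 = 2.0754
β_Sable = 0.02940 / 0.01737 = 1.6926
β_P = Σ w_i β_i = 0.21×1.1036 + 0.12×0.9269 + 0.19×0.2723 + 0.14×2.0754 + 0.34×1.6926 = 1.2608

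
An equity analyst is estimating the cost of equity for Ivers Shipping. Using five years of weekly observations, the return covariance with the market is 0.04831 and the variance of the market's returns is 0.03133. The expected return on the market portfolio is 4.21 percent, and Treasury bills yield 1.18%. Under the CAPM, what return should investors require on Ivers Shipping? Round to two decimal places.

β = Cov(R_i, R_m) / Var(R_m) = 0.04831 / 0.03133 = 1.5420
MRP = 4.21% − 1.18% = 3.03%
E(R) = R_f + β × MRP = 1.18% + 1.5420 × 3.03% = 5.85%

5.85%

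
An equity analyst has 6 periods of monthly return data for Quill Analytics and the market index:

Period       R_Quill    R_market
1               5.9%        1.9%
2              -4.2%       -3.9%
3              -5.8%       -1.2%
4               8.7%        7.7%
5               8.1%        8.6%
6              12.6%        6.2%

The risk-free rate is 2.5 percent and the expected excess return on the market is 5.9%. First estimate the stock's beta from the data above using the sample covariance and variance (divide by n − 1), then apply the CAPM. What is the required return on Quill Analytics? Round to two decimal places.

Mean R_i = (5.9 − 4.2 − 5.8 + 8.7 + 8.1 + 12.6) / 6 = 4.2167%
Mean R_m = (1.9 − 3.9 − 1.2 + 7.7 + 8.6 + 6.2) / 6 = 3.2167%
Σ(R_i − R̄_i)(R_m − R̄_m) = 167.9383  ⇒  Cov = 167.9383 / 5 = 33.5877
Σ(R_m − R̄_m)² = 129.8683  ⇒  Var(R_m) = 129.8683 / 5 = 25.9737
β = Cov / Var(R_m) = 33.5877 / 25.9737 = 1.2931
E(R) = R_f + β × MRP = 2.5% + 1.2931 × 5.9% = 10.13%

10.13%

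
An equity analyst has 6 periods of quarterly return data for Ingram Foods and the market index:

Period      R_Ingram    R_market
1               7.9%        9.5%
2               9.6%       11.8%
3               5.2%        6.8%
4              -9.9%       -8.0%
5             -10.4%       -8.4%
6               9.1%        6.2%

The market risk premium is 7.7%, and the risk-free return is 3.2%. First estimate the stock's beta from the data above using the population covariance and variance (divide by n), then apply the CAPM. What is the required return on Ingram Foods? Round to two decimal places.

11.23%

Mean R_i = (7.9 + 9.6 + 5.2 − 9.9 − 10.4 + 9.1) / 6 = 1.9167%
Mean R_m = (9.5 + 11.8 + 6.8 − 8.0 − 8.4 + 6.2) / 6 = 2.9833%
Σ(R_i − R̄_i)(R_m − R̄_m) = 412.3617  ⇒  Cov = 412.3617 / 6 = 68.7270
Σ(R_m − R̄_m)² = 395.3283  ⇒  Var(R_m) = 395.3283 / 6 = 65.8881
β = Cov / Var(R_m) = 68.7270 / 65.8881 = 1.0431
E(R) = R_f + β × MRP = 3.2% + 1.0431 × 7.7% = 11.23%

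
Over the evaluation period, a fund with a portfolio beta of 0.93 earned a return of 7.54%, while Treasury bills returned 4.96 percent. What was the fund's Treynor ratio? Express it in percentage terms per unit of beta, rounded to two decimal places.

2.77%

Treynor = (R_P − R_f) / β_P = (7.54% − 4.96%) / 0.9300 = 2.58% / 0.9300 = 2.77%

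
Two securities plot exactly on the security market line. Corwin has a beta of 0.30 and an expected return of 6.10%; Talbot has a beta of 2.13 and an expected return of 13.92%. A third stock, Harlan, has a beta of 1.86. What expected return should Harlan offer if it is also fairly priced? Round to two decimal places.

12.77%

MRP (SML slope) = (13.92% − 6.10%) / (2.13 − 0.30) = 7.82% / 1.83 = 4.2732%
R_f (intercept) = 6.10% − 0.30 × 4.2732% = 4.8180%
E(R_Harlan) = R_f + β × MRP = 4.8180% + 1.86 × 4.2732% = 12.77%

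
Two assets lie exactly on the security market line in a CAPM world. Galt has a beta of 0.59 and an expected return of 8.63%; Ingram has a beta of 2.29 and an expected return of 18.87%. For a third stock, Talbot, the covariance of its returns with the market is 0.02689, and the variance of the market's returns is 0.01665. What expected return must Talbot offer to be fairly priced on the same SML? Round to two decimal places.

MRP = (18.87% − 8.63%) / (2.29 − 0.59) = 6.0235%
R_f = 8.63% − 0.59 × 6.0235% = 5.0761%
β_Talbot = Cov / Var(R_m) = 0.02689 / 0.01665 = 1.6150
E(R_Talbot) = R_f + β × MRP = 5.0761% + 1.6150 × 6.0235% = 14.80%

14.80%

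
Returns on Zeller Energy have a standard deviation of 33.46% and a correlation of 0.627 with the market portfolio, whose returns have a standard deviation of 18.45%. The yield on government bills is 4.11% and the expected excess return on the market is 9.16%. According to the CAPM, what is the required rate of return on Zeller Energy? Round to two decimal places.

14.53%

β = ρ × σ_i / σ_m = 0.627 × 33.46% / 18.45% = 1.1371
E(R) = 4.11% + 1.1371 × 9.16% = 14.53%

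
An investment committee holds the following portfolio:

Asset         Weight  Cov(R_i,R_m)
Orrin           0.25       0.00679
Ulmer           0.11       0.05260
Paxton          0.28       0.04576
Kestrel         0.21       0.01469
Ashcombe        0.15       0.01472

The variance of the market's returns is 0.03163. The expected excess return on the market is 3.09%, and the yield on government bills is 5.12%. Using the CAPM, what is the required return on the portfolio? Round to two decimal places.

7.62%

β_Orrin = 0.00679 / 0.03163 = 0.2147
β_Ulmer = 0.05260 / 0.03163 = 1.6630
β_Paxton = 0.04576 / 0.03163 = 1.4467
β_Kestrel = 0.01469 / 0.03163 = 0.4644
β_Ashcombe = 0.01472 / 0.03163 = 0.4654
β_P = Σ w_i β_i = 0.25×0.2147 + 0.11×1.6630 + 0.28×1.4467 + 0.21×0.4644 + 0.15×0.4654 = 0.8090
E(R_P) = R_f + β_P × MRP = 5.12% + 0.8090 × 3.09% = 7.62%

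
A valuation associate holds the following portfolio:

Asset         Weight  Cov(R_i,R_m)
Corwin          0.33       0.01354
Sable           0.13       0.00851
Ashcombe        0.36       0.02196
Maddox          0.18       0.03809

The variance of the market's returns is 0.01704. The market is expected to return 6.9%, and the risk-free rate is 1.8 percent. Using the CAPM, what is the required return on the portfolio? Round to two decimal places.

β_Corwin = 0.01354 / 0.01704 = 0.7946
β_Sable = 0.00851 / 0.01704 = 0.4994
β_Ashcombe = 0.02196 / 0.01704 = 1.2887
β_Maddox = 0.03809 / 0.01704 = 2.2353
β_P = Σ w_i β_i = 0.33×0.7946 + 0.13×0.4994 + 0.36×1.2887 + 0.18×2.2353 = 1.1934
MRP = 6.9% − 1.8% = 5.10%
E(R_P) = R_f + β_P × MRP = 1.8% + 1.1934 × 5.1% = 7.89%

7.89%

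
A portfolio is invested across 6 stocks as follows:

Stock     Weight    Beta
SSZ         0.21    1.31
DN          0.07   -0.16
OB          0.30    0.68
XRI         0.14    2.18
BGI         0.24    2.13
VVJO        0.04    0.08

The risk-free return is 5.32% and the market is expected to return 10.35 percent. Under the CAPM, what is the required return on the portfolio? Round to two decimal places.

11.80%

β_P = Σ w_i β_i = 0.21×1.31 + 0.07×-0.16 + 0.30×0.68 + 0.14×2.18 + 0.24×2.13 + 0.04×0.08 = 1.2875
MRP = 10.35% − 5.32% = 5.03%
E(R_P) = R_f + β_P × MRP = 5.32% + 1.2875 × 5.03% = 11.80%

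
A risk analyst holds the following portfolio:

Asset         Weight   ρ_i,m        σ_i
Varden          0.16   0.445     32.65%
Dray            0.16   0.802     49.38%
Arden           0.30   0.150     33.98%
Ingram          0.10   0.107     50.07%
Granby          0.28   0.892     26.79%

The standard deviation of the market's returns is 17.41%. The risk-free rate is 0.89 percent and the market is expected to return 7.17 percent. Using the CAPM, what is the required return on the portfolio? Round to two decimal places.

7.17%

β_Varden = 0.445 × 32.65% / 17.41% = 0.8345
β_Dray = 0.802 × 49.38% / 17.41% = 2.2747
β_Arden = 0.150 × 33.98% / 17.41% = 0.2928
β_Ingram = 0.107 × 50.07% / 17.41% = 0.3077
β_Granby = 0.892 × 26.79% / 17.41% = 1.3726
β_P = Σ w_i β_i = 0.16×0.8345 + 0.16×2.2747 + 0.30×0.2928 + 0.10×0.3077 + 0.28×1.3726 = 1.0004
MRP = 7.17% − 0.89% = 6.28%
E(R_P) = R_f + β_P × MRP = 0.89% + 1.0004 × 6.28% = 7.17%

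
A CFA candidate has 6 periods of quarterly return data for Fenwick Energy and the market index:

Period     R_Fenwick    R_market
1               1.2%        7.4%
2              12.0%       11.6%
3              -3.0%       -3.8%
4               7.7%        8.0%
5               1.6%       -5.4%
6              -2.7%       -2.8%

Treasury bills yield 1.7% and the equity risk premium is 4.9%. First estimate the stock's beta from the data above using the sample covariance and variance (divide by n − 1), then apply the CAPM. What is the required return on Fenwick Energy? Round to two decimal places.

4.96%

Mean R_i = (1.2 + 12.0 − 3.0 + 7.7 + 1.6 − 2.7) / 6 = 2.8000%
Mean R_m = (7.4 + 11.6 − 3.8 + 8.0 − 5.4 − 2.8) / 6 = 2.5000%
Σ(R_i − R̄_i)(R_m − R̄_m) = 178.0000  ⇒  Cov = 178.0000 / 5 = 35.6000
Σ(R_m − R̄_m)² = 267.2600  ⇒  Var(R_m) = 267.2600 / 5 = 53.4520
β = Cov / Var(R_m) = 35.6000 / 53.4520 = 0.6660
E(R) = R_f + β × MRP = 1.7% + 0.6660 × 4.9% = 4.96%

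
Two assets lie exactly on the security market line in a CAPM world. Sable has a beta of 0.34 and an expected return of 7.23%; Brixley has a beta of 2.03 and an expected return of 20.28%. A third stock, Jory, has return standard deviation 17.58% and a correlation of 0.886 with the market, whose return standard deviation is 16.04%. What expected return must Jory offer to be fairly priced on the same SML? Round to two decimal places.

MRP = (20.28% − 7.23%) / (2.03 − 0.34) = 7.7219%
R_f = 7.23% − 0.34 × 7.7219% = 4.6046%
β_Jory = ρ·σ_i/σ_m = 0.886 × 17.58 / 16.04 = 0.9711
E(R_Jory) = R_f + β × MRP = 4.6046% + 0.9711 × 7.7219% = 12.10%

12.10%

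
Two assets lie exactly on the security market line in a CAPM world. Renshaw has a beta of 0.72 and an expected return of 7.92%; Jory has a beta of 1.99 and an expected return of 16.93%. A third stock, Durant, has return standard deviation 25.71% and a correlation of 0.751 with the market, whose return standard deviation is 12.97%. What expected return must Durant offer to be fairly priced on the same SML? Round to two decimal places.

MRP = (16.93% − 7.92%) / (1.99 − 0.72) = 7.0945%
R_f = 7.92% − 0.72 × 7.0945% = 2.8120%
β_Durant = ρ·σ_i/σ_m = 0.751 × 25.71 / 12.97 = 1.4887
E(R_Durant) = R_f + β × MRP = 2.8120% + 1.4887 × 7.0945% = 13.37%

13.37%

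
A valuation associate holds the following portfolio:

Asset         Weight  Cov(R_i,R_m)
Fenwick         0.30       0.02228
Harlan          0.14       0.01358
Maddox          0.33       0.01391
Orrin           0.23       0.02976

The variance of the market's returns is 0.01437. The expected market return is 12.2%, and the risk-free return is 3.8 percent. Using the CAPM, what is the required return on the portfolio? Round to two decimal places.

15.50%

β_Fenwick = 0.02228 / 0.01437 = 1.5505
β_Harlan = 0.01358 / 0.01437 = 0.9450
β_Maddox = 0.01391 / 0.01437 = 0.9680
β_Orrin = 0.02976 / 0.01437 = 2.0710
β_P = Σ w_i β_i = 0.30×1.5505 + 0.14×0.9450 + 0.33×0.9680 + 0.23×2.0710 = 1.3932
MRP = 12.2% − 3.8% = 8.40%
E(R_P) = R_f + β_P × MRP = 3.8% + 1.3932 × 8.4% = 15.50%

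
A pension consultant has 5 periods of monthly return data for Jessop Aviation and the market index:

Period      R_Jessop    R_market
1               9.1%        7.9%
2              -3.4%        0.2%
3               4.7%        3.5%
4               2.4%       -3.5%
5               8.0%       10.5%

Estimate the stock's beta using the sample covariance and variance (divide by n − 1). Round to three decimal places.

0.671

Mean R_i = (9.1 − 3.4 + 4.7 + 2.4 + 8.0) / 5 = 4.1600%
Mean R_m = (7.9 + 0.2 + 3.5 − 3.5 + 10.5) / 5 = 3.7200%
Σ(R_i − R̄_i)(R_m − R̄_m) = 85.8840  ⇒  Cov = 85.8840 / 4 = 21.4710
Σ(R_m − R̄_m)² = 128.0080  ⇒  Var(R_m) = 128.0080 / 4 = 32.0020
β = Cov / Var(R_m) = 21.4710 / 32.0020 = 0.6709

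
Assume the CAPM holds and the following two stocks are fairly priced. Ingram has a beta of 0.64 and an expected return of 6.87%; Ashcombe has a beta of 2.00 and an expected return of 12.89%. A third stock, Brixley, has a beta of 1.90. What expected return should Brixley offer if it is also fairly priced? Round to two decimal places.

12.45%

MRP (SML slope) = (12.89% − 6.87%) / (2.00 − 0.64) = 6.02% / 1.36 = 4.4265%
R_f (intercept) = 6.87% − 0.64 × 4.4265% = 4.0370%
E(R_Brixley) = R_f + β × MRP = 4.0370% + 1.90 × 4.4265% = 12.45%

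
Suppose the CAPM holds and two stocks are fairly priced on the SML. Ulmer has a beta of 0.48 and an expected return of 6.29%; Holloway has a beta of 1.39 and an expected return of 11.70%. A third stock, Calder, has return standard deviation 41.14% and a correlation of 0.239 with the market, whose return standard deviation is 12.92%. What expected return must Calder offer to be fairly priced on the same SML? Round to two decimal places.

7.96%

MRP = (11.70% − 6.29%) / (1.39 − 0.48) = 5.9451%
R_f = 6.29% − 0.48 × 5.9451% = 3.4364%
β_Calder = ρ·σ_i/σ_m = 0.239 × 41.14 / 12.92 = 0.7610
E(R_Calder) = R_f + β × MRP = 3.4364% + 0.7610 × 5.9451% = 7.96%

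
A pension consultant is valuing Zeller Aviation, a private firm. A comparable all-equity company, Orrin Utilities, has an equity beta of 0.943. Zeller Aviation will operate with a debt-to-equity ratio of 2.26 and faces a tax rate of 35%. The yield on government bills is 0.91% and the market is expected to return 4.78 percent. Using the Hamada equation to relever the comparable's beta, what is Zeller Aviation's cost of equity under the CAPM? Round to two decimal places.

β_L = β_U × [1 + (1 − t)(D/E)] = 0.943 × [1 + (1 − 0.35) × 2.26]
    = 0.943 × [1 + 0.65 × 2.26] = 0.943 × 2.4690 = 2.3283
MRP = 4.78% − 0.91% = 3.87%
E(R) = R_f + β_L × MRP = 0.91% + 2.3283 × 3.87% = 9.92%

9.92%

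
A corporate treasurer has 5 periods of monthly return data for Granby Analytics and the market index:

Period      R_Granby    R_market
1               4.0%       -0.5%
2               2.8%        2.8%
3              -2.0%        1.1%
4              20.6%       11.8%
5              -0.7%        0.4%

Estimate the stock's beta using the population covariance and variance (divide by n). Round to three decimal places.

Mean R_i = (4.0 + 2.8 − 2.0 + 20.6 − 0.7) / 5 = 4.9400%
Mean R_m = (-0.5 + 2.8 + 1.1 + 11.8 + 0.4) / 5 = 3.1200%
Σ(R_i − R̄_i)(R_m − R̄_m) = 169.3760  ⇒  Cov = 169.3760 / 5 = 33.8752
Σ(R_m − R̄_m)² = 100.0280  ⇒  Var(R_m) = 100.0280 / 5 = 20.0056
β = Cov / Var(R_m) = 33.8752 / 20.0056 = 1.6933

1.693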